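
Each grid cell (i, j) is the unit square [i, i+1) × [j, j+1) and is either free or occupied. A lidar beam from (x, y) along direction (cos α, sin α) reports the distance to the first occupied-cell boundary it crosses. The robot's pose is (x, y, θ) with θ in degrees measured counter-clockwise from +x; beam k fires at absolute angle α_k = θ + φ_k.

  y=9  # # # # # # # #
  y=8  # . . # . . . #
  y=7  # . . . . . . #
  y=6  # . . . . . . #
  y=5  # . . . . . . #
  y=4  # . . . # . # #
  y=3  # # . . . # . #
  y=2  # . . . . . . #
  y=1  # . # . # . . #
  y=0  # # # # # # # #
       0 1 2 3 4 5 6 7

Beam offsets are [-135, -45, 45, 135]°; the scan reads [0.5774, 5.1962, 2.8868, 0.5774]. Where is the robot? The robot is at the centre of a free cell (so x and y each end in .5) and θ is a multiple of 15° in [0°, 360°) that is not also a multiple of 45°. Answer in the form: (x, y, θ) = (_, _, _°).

Candidates: 41 free-cell centres × 16 headings = 656 poses. Raycast each; keep the one whose scan matches to 4 dp.
  (1.5, 4.5, 210°): beam 1 = 4.6587 ≠ 0.5774 ✗
  (6.5, 6.5, 285°): beam 1 = 3.0000 ≠ 0.5774 ✗
  (2.5, 5.5, 300°): beam 1 = 1.5529 ≠ 0.5774 ✗
  …
  (4.5, 8.5, 285°): r_1=0.5774, r_2=5.1962, r_3=2.8868, r_4=0.5774 — all match ✓
No second candidate reproduces the full scan.

(x, y, θ) = (4.5, 8.5, 285°)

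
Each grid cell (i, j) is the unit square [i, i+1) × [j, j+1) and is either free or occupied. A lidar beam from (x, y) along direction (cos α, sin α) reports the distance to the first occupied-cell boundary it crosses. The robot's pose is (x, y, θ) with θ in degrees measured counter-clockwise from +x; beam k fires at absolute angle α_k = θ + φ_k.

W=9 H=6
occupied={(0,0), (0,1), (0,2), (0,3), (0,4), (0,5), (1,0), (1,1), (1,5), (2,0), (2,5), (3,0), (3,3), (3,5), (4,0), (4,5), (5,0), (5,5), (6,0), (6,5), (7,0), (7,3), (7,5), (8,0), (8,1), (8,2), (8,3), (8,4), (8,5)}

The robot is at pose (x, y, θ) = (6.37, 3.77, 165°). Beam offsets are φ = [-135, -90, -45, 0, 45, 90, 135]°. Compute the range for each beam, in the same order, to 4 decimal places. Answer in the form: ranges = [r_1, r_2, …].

ranges = [1.8822, 1.2734, 1.4203, 4.7524, 5.0460, 2.8677, 3.1985]

beam 1: φ=-135°, α=30°
  direction (0.8660, 0.5000); cell (6,3); t to first gridline: x 0.7275, y 0.4600 (then +1.1547 / +2.0000)
    (6,4) via y @ 0.4600
    (7,4) via x @ 0.7275
    (8,4) via x @ 1.8822  # hit
  → r_1 = 1.8822
beam 2: φ=-90°, α=75°
  direction (0.2588, 0.9659); cell (6,3); t to first gridline: x 2.4341, y 0.2381 (then +3.8637 / +1.0353)
    (6,4) via y @ 0.2381
    (6,5) via y @ 1.2734  # hit
  → r_2 = 1.2734
beam 3: φ=-45°, α=120°
  direction (-0.5000, 0.8660); cell (6,3); t to first gridline: x 0.7400, y 0.2656 (then +2.0000 / +1.1547)
    (6,4) via y @ 0.2656
    (5,4) via x @ 0.7400
    (5,5) via y @ 1.4203  # hit
  → r_3 = 1.4203
beam 4: φ=0°, α=165°
  direction (-0.9659, 0.2588); cell (6,3); t to first gridline: x 0.3831, y 0.8887 (then +1.0353 / +3.8637)
    (5,3) via x @ 0.3831
    (5,4) via y @ 0.8887
    (4,4) via x @ 1.4183
    (3,4) via x @ 2.4536
    (2,4) via x @ 3.4889
    (1,4) via x @ 4.5242
    (1,5) via y @ 4.7524  # hit
  → r_4 = 4.7524
beam 5: φ=45°, α=210°
  direction (-0.8660, -0.5000); cell (6,3); t to first gridline: x 0.4272, y 1.5400 (then +1.1547 / +2.0000)
    (5,3) via x @ 0.4272
    (5,2) via y @ 1.5400
    (4,2) via x @ 1.5819
    (3,2) via x @ 2.7366
    (3,1) via y @ 3.5400
    (2,1) via x @ 3.8913
    (1,1) via x @ 5.0460  # hit
  → r_5 = 5.0460
beam 6: φ=90°, α=255°
  direction (-0.2588, -0.9659); cell (6,3); t to first gridline: x 1.4296, y 0.7972 (then +3.8637 / +1.0353)
    (6,2) via y @ 0.7972
    (5,2) via x @ 1.4296
    (5,1) via y @ 1.8324
    (5,0) via y @ 2.8677  # hit
  → r_6 = 2.8677
beam 7: φ=135°, α=300°
  direction (0.5000, -0.8660); cell (6,3); t to first gridline: x 1.2600, y 0.8891 (then +2.0000 / +1.1547)
    (6,2) via y @ 0.8891
    (7,2) via x @ 1.2600
    (7,1) via y @ 2.0438
    (7,0) via y @ 3.1985  # hit
  → r_7 = 3.1985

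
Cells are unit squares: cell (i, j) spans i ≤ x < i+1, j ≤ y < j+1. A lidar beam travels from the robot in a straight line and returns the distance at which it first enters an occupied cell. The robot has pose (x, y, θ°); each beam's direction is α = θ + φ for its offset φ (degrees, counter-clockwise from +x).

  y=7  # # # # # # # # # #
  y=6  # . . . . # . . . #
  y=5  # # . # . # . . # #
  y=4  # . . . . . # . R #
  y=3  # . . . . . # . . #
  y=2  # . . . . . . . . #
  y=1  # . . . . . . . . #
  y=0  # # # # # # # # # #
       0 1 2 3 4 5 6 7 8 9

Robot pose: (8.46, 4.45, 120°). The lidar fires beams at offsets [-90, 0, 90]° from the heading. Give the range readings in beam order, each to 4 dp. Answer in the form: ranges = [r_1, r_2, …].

ranges = [0.6235, 0.6351, 1.6859]

beam 1: φ=-90°, α=30°
  cosα=0.8660 sinα=0.5000 | (8,4) | tMaxX 0.6235 tMaxY 1.1000 | tΔX 1.1547 tΔY 2.0000
    t=0.6235 [x] (9,4) — stop
  → r_1 = 0.6235
beam 2: φ=0°, α=120°
  cosα=-0.5000 sinα=0.8660 | (8,4) | tMaxX 0.9200 tMaxY 0.6351 | tΔX 2.0000 tΔY 1.1547
    t=0.6351 [y] (8,5) — stop
  → r_2 = 0.6351
beam 3: φ=90°, α=210°
  cosα=-0.8660 sinα=-0.5000 | (8,4) | tMaxX 0.5312 tMaxY 0.9000 | tΔX 1.1547 tΔY 2.0000
    t=0.5312 [x] (7,4)
    t=0.9000 [y] (7,3)
    t=1.6859 [x] (6,3) — stop
  → r_3 = 1.6859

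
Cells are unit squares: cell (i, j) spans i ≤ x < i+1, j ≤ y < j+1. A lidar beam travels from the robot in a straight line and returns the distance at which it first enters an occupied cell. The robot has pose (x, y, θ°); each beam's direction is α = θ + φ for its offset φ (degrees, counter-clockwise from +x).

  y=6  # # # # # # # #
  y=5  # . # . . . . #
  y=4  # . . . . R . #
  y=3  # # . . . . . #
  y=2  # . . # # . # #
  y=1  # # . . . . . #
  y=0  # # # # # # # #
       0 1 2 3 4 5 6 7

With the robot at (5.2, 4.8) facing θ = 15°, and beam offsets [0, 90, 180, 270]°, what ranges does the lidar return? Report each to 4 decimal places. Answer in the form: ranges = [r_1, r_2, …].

ranges = [1.8635, 1.2423, 3.3129, 3.9340]

beam 1: φ=0°, α=15°
  cosα=0.9659 sinα=0.2588 | (5,4) | tMaxX 0.8282 tMaxY 0.7727 | tΔX 1.0353 tΔY 3.8637
    t=0.7727 [y] (5,5)
    t=0.8282 [x] (6,5)
    t=1.8635 [x] (7,5) — stop
  → r_1 = 1.8635
beam 2: φ=90°, α=105°
  cosα=-0.2588 sinα=0.9659 | (5,4) | tMaxX 0.7727 tMaxY 0.2071 | tΔX 3.8637 tΔY 1.0353
    t=0.2071 [y] (5,5)
    t=0.7727 [x] (4,5)
    t=1.2423 [y] (4,6) — stop
  → r_2 = 1.2423
beam 3: φ=180°, α=195°
  cosα=-0.9659 sinα=-0.2588 | (5,4) | tMaxX 0.2071 tMaxY 3.0910 | tΔX 1.0353 tΔY 3.8637
    t=0.2071 [x] (4,4)
    t=1.2423 [x] (3,4)
    t=2.2776 [x] (2,4)
    t=3.0910 [y] (2,3)
    t=3.3129 [x] (1,3) — stop
  → r_3 = 3.3129
beam 4: φ=270°, α=285°
  cosα=0.2588 sinα=-0.9659 | (5,4) | tMaxX 3.0910 tMaxY 0.8282 | tΔX 3.8637 tΔY 1.0353
    t=0.8282 [y] (5,3)
    t=1.8635 [y] (5,2)
    t=2.8988 [y] (5,1)
    t=3.0910 [x] (6,1)
    t=3.9340 [y] (6,0) — stop
  → r_4 = 3.9340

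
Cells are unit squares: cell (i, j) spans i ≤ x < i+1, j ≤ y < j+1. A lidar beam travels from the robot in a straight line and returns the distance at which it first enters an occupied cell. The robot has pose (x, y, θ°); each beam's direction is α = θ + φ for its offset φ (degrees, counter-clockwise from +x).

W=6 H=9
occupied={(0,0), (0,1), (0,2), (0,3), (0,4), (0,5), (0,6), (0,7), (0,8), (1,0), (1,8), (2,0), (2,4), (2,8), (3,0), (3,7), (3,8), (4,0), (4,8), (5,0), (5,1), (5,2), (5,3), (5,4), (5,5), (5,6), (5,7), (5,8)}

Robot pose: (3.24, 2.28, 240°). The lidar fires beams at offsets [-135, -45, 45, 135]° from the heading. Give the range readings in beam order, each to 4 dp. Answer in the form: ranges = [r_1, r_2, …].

beam 1: φ=-135°, α=105°
  d=(-0.2588,0.9659)  start (3,2)  tX=0.9273 tY=0.7454  stride 1/|dx|=3.8637 1/|dy|=1.0353
    cross y-line → (3,3), t=0.7454
    cross x-line → (2,3), t=0.9273
    cross y-line → (2,4), t=1.7807 (wall)
  → r_1 = 1.7807
beam 2: φ=-45°, α=195°
  d=(-0.9659,-0.2588)  start (3,2)  tX=0.2485 tY=1.0818  stride 1/|dx|=1.0353 1/|dy|=3.8637
    cross x-line → (2,2), t=0.2485
    cross y-line → (2,1), t=1.0818
    cross x-line → (1,1), t=1.2837
    cross x-line → (0,1), t=2.3190 (wall)
  → r_2 = 2.3190
beam 3: φ=45°, α=285°
  d=(0.2588,-0.9659)  start (3,2)  tX=2.9364 tY=0.2899  stride 1/|dx|=3.8637 1/|dy|=1.0353
    cross y-line → (3,1), t=0.2899
    cross y-line → (3,0), t=1.3252 (wall)
  → r_3 = 1.3252
beam 4: φ=135°, α=15°
  d=(0.9659,0.2588)  start (3,2)  tX=0.7868 tY=2.7819  stride 1/|dx|=1.0353 1/|dy|=3.8637
    cross x-line → (4,2), t=0.7868
    cross x-line → (5,2), t=1.8221 (wall)
  → r_4 = 1.8221

ranges = [1.7807, 2.3190, 1.3252, 1.8221]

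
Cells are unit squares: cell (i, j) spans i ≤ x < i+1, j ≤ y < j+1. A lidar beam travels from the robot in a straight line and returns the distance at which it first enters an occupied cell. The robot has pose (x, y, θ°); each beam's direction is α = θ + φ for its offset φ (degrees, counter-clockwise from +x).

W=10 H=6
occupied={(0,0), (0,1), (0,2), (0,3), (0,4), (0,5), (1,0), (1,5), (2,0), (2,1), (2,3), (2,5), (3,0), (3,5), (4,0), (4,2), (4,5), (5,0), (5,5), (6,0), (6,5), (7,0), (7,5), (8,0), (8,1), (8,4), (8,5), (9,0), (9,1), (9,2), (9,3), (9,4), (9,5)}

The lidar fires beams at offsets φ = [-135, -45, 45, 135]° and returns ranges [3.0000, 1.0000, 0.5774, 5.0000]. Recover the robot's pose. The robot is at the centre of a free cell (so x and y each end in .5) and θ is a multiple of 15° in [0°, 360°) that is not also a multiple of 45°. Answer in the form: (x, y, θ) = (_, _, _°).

(x, y, θ) = (6.5, 4.5, 75°)

Candidates: 27 free-cell centres × 16 headings = 432 poses. Raycast each; keep the one whose scan matches to 4 dp.
  (5.5, 4.5, 120°): beam 1 = 3.6235 ≠ 3.0000 ✗
  (5.5, 2.5, 30°): beam 1 = 1.5529 ≠ 3.0000 ✗
  (5.5, 4.5, 255°): beam 1 = 0.5774 ≠ 3.0000 ✗
  (5.5, 2.5, 195°): beam 1 = 2.8868 ≠ 3.0000 ✗
  …
  (6.5, 4.5, 75°): r_1=3.0000, r_2=1.0000, r_3=0.5774, r_4=5.0000 — all match ✓
Only this pose fits every beam.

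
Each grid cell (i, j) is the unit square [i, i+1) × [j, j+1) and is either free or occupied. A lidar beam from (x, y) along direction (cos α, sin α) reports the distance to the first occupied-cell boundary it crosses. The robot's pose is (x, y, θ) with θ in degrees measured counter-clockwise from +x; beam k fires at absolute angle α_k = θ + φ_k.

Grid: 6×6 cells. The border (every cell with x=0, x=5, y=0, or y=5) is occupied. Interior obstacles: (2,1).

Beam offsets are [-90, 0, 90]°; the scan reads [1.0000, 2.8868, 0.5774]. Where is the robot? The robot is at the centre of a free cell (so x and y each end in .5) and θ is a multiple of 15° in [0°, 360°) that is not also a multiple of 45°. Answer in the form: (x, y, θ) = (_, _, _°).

(x, y, θ) = (1.5, 2.5, 60°)

Candidates: 15 free-cell centres × 16 headings = 240 poses. Raycast each; keep the one whose scan matches to 4 dp.
  (3.5, 3.5, 60°): beam 1 = 1.7321 ≠ 1.0000 ✗
  (1.5, 4.5, 345°): beam 1 = 1.9319 ≠ 1.0000 ✗
  (1.5, 4.5, 240°): beam 1 = 0.5774 ≠ 1.0000 ✗
  …
  (1.5, 2.5, 60°): r_1=1.0000, r_2=2.8868, r_3=0.5774 — all match ✓
No second candidate reproduces the full scan.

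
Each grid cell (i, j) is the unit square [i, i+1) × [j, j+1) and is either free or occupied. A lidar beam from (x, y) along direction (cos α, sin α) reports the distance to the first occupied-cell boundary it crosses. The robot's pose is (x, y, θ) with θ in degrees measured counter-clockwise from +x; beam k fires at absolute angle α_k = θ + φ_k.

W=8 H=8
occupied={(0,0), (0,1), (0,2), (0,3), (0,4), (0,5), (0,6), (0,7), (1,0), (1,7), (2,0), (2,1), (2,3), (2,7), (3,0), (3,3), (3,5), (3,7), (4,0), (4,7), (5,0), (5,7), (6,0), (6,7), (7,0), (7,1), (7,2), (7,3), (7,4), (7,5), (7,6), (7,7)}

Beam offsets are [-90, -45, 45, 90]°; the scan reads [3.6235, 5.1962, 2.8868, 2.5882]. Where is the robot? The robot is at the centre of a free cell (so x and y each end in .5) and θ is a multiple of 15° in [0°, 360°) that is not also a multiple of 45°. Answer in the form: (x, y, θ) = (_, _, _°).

(x, y, θ) = (5.5, 3.5, 195°)

Enumerate (i+0.5, j+0.5, θ) over the 32 free cells and 16 admissible headings. For each, cast all 4 beams and compare to the given ranges.
  (4.5, 6.5, 150°): beam 1 = 0.5774 ≠ 3.6235 ✗
  (4.5, 5.5, 75°): beam 1 = 2.5882 ≠ 3.6235 ✗
  (6.5, 3.5, 120°): beam 1 = 0.5774 ≠ 3.6235 ✗
  (2.5, 2.5, 30°): beam 1 = 0.5774 ≠ 3.6235 ✗
  …
  (5.5, 3.5, 195°): r_1=3.6235, r_2=5.1962, r_3=2.8868, r_4=2.5882 — all match ✓
No second candidate reproduces the full scan.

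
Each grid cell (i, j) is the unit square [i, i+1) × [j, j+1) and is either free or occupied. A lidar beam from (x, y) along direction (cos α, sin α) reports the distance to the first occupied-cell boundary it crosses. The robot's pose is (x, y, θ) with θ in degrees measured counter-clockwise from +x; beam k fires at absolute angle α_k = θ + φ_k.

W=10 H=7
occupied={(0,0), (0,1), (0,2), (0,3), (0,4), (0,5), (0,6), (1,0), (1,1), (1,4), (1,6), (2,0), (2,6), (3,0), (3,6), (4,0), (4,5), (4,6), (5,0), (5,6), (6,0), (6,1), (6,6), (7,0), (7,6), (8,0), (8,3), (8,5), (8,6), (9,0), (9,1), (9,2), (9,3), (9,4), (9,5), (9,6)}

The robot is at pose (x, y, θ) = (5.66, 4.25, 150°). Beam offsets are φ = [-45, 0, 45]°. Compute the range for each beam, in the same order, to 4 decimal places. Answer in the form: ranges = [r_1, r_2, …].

beam 1: φ=-45°, α=105°
  dir = (cos 105°, sin 105°) = (-0.2588, 0.9659); from cell (5,4)
  next x-line at t=2.5500, next y-line at t=0.7765; Δt_x=3.8637, Δt_y=1.0353
    y: enter (5,5) at t=0.7765
    y: enter (5,6) at t=1.8117 ← occupied
  → r_1 = 1.8117
beam 2: φ=0°, α=150°
  dir = (cos 150°, sin 150°) = (-0.8660, 0.5000); from cell (5,4)
  next x-line at t=0.7621, next y-line at t=1.5000; Δt_x=1.1547, Δt_y=2.0000
    x: enter (4,4) at t=0.7621
    y: enter (4,5) at t=1.5000 ← occupied
  → r_2 = 1.5000
beam 3: φ=45°, α=195°
  dir = (cos 195°, sin 195°) = (-0.9659, -0.2588); from cell (5,4)
  next x-line at t=0.6833, next y-line at t=0.9659; Δt_x=1.0353, Δt_y=3.8637
    x: enter (4,4) at t=0.6833
    y: enter (4,3) at t=0.9659
    x: enter (3,3) at t=1.7186
    x: enter (2,3) at t=2.7538
    x: enter (1,3) at t=3.7891
    x: enter (0,3) at t=4.8244 ← occupied
  → r_3 = 4.8244

ranges = [1.8117, 1.5000, 4.8244]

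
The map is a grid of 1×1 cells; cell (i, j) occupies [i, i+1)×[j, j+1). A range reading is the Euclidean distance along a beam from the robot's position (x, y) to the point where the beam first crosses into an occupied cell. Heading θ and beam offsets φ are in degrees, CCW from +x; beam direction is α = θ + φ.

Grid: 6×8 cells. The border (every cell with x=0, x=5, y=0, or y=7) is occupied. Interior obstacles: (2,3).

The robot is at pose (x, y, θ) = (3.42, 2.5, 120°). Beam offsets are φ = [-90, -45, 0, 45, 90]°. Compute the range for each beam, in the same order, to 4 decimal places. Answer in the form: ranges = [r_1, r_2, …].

beam 1: φ=-90°, α=30°
  cosα=0.8660 sinα=0.5000 | (3,2) | tMaxX 0.6697 tMaxY 1.0000 | tΔX 1.1547 tΔY 2.0000
    t=0.6697 [x] (4,2)
    t=1.0000 [y] (4,3)
    t=1.8244 [x] (5,3) — stop
  → r_1 = 1.8244
beam 2: φ=-45°, α=75°
  cosα=0.2588 sinα=0.9659 | (3,2) | tMaxX 2.2409 tMaxY 0.5176 | tΔX 3.8637 tΔY 1.0353
    t=0.5176 [y] (3,3)
    t=1.5529 [y] (3,4)
    t=2.2409 [x] (4,4)
    t=2.5882 [y] (4,5)
    t=3.6235 [y] (4,6)
    t=4.6587 [y] (4,7) — stop
  → r_2 = 4.6587
beam 3: φ=0°, α=120°
  cosα=-0.5000 sinα=0.8660 | (3,2) | tMaxX 0.8400 tMaxY 0.5774 | tΔX 2.0000 tΔY 1.1547
    t=0.5774 [y] (3,3)
    t=0.8400 [x] (2,3) — stop
  → r_3 = 0.8400
beam 4: φ=45°, α=165°
  cosα=-0.9659 sinα=0.2588 | (3,2) | tMaxX 0.4348 tMaxY 1.9319 | tΔX 1.0353 tΔY 3.8637
    t=0.4348 [x] (2,2)
    t=1.4701 [x] (1,2)
    t=1.9319 [y] (1,3)
    t=2.5054 [x] (0,3) — stop
  → r_4 = 2.5054
beam 5: φ=90°, α=210°
  cosα=-0.8660 sinα=-0.5000 | (3,2) | tMaxX 0.4850 tMaxY 1.0000 | tΔX 1.1547 tΔY 2.0000
    t=0.4850 [x] (2,2)
    t=1.0000 [y] (2,1)
    t=1.6397 [x] (1,1)
    t=2.7944 [x] (0,1) — stop
  → r_5 = 2.7944

ranges = [1.8244, 4.6587, 0.8400, 2.5054, 2.7944]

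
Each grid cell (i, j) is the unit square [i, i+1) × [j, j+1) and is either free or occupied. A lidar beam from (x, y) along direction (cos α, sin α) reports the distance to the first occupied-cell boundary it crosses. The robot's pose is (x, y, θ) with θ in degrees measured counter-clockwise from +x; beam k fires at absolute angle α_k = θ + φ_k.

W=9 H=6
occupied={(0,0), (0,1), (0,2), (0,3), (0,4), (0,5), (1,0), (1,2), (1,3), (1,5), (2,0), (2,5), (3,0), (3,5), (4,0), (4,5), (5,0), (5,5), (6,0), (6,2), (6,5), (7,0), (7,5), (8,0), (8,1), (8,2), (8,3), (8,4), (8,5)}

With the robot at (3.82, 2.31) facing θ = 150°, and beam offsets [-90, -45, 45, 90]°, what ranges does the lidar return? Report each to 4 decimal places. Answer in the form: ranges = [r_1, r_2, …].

ranges = [3.1061, 2.7849, 2.9195, 1.5127]

beam 1: φ=-90°, α=60°
  d=(0.5000,0.8660)  start (3,2)  tX=0.3600 tY=0.7967  stride 1/|dx|=2.0000 1/|dy|=1.1547
    cross x-line → (4,2), t=0.3600
    cross y-line → (4,3), t=0.7967
    cross y-line → (4,4), t=1.9514
    cross x-line → (5,4), t=2.3600
    cross y-line → (5,5), t=3.1061 (wall)
  → r_1 = 3.1061
beam 2: φ=-45°, α=105°
  d=(-0.2588,0.9659)  start (3,2)  tX=3.1682 tY=0.7143  stride 1/|dx|=3.8637 1/|dy|=1.0353
    cross y-line → (3,3), t=0.7143
    cross y-line → (3,4), t=1.7496
    cross y-line → (3,5), t=2.7849 (wall)
  → r_2 = 2.7849
beam 3: φ=45°, α=195°
  d=(-0.9659,-0.2588)  start (3,2)  tX=0.8489 tY=1.1977  stride 1/|dx|=1.0353 1/|dy|=3.8637
    cross x-line → (2,2), t=0.8489
    cross y-line → (2,1), t=1.1977
    cross x-line → (1,1), t=1.8842
    cross x-line → (0,1), t=2.9195 (wall)
  → r_3 = 2.9195
beam 4: φ=90°, α=240°
  d=(-0.5000,-0.8660)  start (3,2)  tX=1.6400 tY=0.3580  stride 1/|dx|=2.0000 1/|dy|=1.1547
    cross y-line → (3,1), t=0.3580
    cross y-line → (3,0), t=1.5127 (wall)
  → r_4 = 1.5127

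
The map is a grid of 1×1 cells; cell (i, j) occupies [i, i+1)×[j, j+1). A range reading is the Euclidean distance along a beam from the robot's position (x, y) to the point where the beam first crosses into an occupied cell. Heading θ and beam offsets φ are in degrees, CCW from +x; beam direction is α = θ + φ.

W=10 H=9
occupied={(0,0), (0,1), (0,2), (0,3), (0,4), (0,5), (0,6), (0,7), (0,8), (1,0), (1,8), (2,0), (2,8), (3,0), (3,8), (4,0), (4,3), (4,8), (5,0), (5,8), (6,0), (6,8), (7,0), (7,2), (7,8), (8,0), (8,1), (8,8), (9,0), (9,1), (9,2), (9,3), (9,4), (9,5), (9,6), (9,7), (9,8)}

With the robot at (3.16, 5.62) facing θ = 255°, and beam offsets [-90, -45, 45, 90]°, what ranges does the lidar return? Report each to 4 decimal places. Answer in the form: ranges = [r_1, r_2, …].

ranges = [2.2362, 2.4942, 1.8706, 6.0460]

beam 1: φ=-90°, α=165°
  d=(-0.9659,0.2588)  start (3,5)  tX=0.1656 tY=1.4682  stride 1/|dx|=1.0353 1/|dy|=3.8637
    cross x-line → (2,5), t=0.1656
    cross x-line → (1,5), t=1.2009
    cross y-line → (1,6), t=1.4682
    cross x-line → (0,6), t=2.2362 (wall)
  → r_1 = 2.2362
beam 2: φ=-45°, α=210°
  d=(-0.8660,-0.5000)  start (3,5)  tX=0.1848 tY=1.2400  stride 1/|dx|=1.1547 1/|dy|=2.0000
    cross x-line → (2,5), t=0.1848
    cross y-line → (2,4), t=1.2400
    cross x-line → (1,4), t=1.3395
    cross x-line → (0,4), t=2.4942 (wall)
  → r_2 = 2.4942
beam 3: φ=45°, α=300°
  d=(0.5000,-0.8660)  start (3,5)  tX=1.6800 tY=0.7159  stride 1/|dx|=2.0000 1/|dy|=1.1547
    cross y-line → (3,4), t=0.7159
    cross x-line → (4,4), t=1.6800
    cross y-line → (4,3), t=1.8706 (wall)
  → r_3 = 1.8706
beam 4: φ=90°, α=345°
  d=(0.9659,-0.2588)  start (3,5)  tX=0.8696 tY=2.3955  stride 1/|dx|=1.0353 1/|dy|=3.8637
    cross x-line → (4,5), t=0.8696
    cross x-line → (5,5), t=1.9049
    cross y-line → (5,4), t=2.3955
    cross x-line → (6,4), t=2.9402
    cross x-line → (7,4), t=3.9755
    cross x-line → (8,4), t=5.0107
    cross x-line → (9,4), t=6.0460 (wall)
  → r_4 = 6.0460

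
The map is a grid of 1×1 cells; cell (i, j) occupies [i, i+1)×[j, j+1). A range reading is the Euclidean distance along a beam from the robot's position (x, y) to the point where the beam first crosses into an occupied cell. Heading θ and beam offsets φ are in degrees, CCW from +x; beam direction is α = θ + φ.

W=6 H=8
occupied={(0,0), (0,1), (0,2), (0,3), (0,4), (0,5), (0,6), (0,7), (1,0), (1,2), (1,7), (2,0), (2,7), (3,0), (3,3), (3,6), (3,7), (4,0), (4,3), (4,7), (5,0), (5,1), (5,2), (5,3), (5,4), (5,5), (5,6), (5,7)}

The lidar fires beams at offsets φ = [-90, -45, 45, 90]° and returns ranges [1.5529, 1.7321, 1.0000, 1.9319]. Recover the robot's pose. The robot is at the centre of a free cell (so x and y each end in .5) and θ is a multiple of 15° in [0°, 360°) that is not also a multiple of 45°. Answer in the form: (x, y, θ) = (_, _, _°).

(x, y, θ) = (2.5, 4.5, 255°)

The pose lattice has 20·16 = 320 candidates. Test each by forward raycasting.
  (1.5, 6.5, 330°): beam 1 = 1.0000 ≠ 1.5529 ✗
  (3.5, 1.5, 240°): beam 1 = 1.7321 ≠ 1.5529 ✗
  (3.5, 4.5, 150°): beam 1 = 2.8868 ≠ 1.5529 ✗
  …
  (2.5, 4.5, 255°): r_1=1.5529, r_2=1.7321, r_3=1.0000, r_4=1.9319 — all match ✓
Unique over the lattice → pose = (2.5, 4.5, 255°).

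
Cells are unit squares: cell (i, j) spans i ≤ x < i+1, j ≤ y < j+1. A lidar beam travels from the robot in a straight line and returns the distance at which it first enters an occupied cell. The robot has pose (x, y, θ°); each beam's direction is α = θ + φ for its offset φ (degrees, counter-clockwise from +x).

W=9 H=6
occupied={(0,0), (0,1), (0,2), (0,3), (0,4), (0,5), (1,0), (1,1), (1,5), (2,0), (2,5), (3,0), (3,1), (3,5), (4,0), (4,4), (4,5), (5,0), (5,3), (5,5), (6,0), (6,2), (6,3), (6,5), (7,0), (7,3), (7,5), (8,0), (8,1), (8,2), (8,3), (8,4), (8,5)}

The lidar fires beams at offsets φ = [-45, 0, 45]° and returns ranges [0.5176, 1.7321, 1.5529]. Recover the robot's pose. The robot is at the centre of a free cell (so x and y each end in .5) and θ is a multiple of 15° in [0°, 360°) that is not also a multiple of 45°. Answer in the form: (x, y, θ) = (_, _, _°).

(x, y, θ) = (7.5, 2.5, 240°)

The pose lattice has 21·16 = 336 candidates. Test each by forward raycasting.
  (5.5, 4.5, 15°): beam 1 = 1.0000 ≠ 0.5176 ✗
  (7.5, 2.5, 330°): beam 1 = 1.5529 ≠ 0.5176 ✗
  (3.5, 4.5, 210°): beam 1 = 1.9319 ≠ 0.5176 ✗
  (7.5, 4.5, 105°): beam 1 = 0.5774 ≠ 0.5176 ✗
  …
  (7.5, 2.5, 240°): r_1=0.5176, r_2=1.7321, r_3=1.5529 — all match ✓
No second candidate reproduces the full scan.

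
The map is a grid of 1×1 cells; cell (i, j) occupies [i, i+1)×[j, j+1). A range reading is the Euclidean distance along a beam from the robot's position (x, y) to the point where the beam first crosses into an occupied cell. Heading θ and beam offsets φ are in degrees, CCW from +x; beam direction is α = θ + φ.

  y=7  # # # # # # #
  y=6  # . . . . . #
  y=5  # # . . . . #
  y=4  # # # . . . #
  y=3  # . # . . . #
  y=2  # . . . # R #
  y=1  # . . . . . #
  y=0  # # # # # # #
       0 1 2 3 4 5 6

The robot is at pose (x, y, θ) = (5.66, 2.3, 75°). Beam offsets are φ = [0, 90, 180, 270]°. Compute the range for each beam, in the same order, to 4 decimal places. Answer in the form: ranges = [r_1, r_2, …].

beam 1: φ=0°, α=75°
  dir = (cos 75°, sin 75°) = (0.2588, 0.9659); from cell (5,2)
  next x-line at t=1.3137, next y-line at t=0.7247; Δt_x=3.8637, Δt_y=1.0353
    y: enter (5,3) at t=0.7247
    x: enter (6,3) at t=1.3137 ← occupied
  → r_1 = 1.3137
beam 2: φ=90°, α=165°
  dir = (cos 165°, sin 165°) = (-0.9659, 0.2588); from cell (5,2)
  next x-line at t=0.6833, next y-line at t=2.7046; Δt_x=1.0353, Δt_y=3.8637
    x: enter (4,2) at t=0.6833 ← occupied
  → r_2 = 0.6833
beam 3: φ=180°, α=255°
  dir = (cos 255°, sin 255°) = (-0.2588, -0.9659); from cell (5,2)
  next x-line at t=2.5500, next y-line at t=0.3106; Δt_x=3.8637, Δt_y=1.0353
    y: enter (5,1) at t=0.3106
    y: enter (5,0) at t=1.3459 ← occupied
  → r_3 = 1.3459
beam 4: φ=270°, α=345°
  dir = (cos 345°, sin 345°) = (0.9659, -0.2588); from cell (5,2)
  next x-line at t=0.3520, next y-line at t=1.1591; Δt_x=1.0353, Δt_y=3.8637
    x: enter (6,2) at t=0.3520 ← occupied
  → r_4 = 0.3520

ranges = [1.3137, 0.6833, 1.3459, 0.3520]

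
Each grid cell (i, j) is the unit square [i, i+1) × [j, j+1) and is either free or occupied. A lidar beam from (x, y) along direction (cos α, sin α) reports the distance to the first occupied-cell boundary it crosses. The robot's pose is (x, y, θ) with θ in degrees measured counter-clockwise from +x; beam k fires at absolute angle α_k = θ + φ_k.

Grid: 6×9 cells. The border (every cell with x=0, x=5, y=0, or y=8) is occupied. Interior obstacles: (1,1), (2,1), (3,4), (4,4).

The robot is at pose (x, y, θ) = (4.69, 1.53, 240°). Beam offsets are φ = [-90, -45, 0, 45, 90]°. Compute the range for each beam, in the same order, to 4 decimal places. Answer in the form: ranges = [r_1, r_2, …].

ranges = [4.2608, 1.7496, 0.6120, 0.5487, 0.3580]

beam 1: φ=-90°, α=150°
  dir = (cos 150°, sin 150°) = (-0.8660, 0.5000); from cell (4,1)
  next x-line at t=0.7967, next y-line at t=0.9400; Δt_x=1.1547, Δt_y=2.0000
    x: enter (3,1) at t=0.7967
    y: enter (3,2) at t=0.9400
    x: enter (2,2) at t=1.9514
    y: enter (2,3) at t=2.9400
    x: enter (1,3) at t=3.1061
    x: enter (0,3) at t=4.2608 ← occupied
  → r_1 = 4.2608
beam 2: φ=-45°, α=195°
  dir = (cos 195°, sin 195°) = (-0.9659, -0.2588); from cell (4,1)
  next x-line at t=0.7143, next y-line at t=2.0478; Δt_x=1.0353, Δt_y=3.8637
    x: enter (3,1) at t=0.7143
    x: enter (2,1) at t=1.7496 ← occupied
  → r_2 = 1.7496
beam 3: φ=0°, α=240°
  dir = (cos 240°, sin 240°) = (-0.5000, -0.8660); from cell (4,1)
  next x-line at t=1.3800, next y-line at t=0.6120; Δt_x=2.0000, Δt_y=1.1547
    y: enter (4,0) at t=0.6120 ← occupied
  → r_3 = 0.6120
beam 4: φ=45°, α=285°
  dir = (cos 285°, sin 285°) = (0.2588, -0.9659); from cell (4,1)
  next x-line at t=1.1977, next y-line at t=0.5487; Δt_x=3.8637, Δt_y=1.0353
    y: enter (4,0) at t=0.5487 ← occupied
  → r_4 = 0.5487
beam 5: φ=90°, α=330°
  dir = (cos 330°, sin 330°) = (0.8660, -0.5000); from cell (4,1)
  next x-line at t=0.3580, next y-line at t=1.0600; Δt_x=1.1547, Δt_y=2.0000
    x: enter (5,1) at t=0.3580 ← occupied
  → r_5 = 0.3580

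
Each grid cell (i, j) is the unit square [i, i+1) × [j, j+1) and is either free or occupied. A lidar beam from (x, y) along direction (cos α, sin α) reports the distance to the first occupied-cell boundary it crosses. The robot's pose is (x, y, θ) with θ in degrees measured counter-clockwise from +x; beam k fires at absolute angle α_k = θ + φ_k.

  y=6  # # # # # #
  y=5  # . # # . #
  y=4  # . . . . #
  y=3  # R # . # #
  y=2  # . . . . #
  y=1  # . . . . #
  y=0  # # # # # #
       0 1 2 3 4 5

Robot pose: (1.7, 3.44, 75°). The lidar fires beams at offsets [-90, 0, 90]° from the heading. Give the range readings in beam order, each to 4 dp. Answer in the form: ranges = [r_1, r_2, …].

ranges = [0.3106, 1.6150, 0.7247]

beam 1: φ=-90°, α=345°
  cosα=0.9659 sinα=-0.2588 | (1,3) | tMaxX 0.3106 tMaxY 1.7000 | tΔX 1.0353 tΔY 3.8637
    t=0.3106 [x] (2,3) — stop
  → r_1 = 0.3106
beam 2: φ=0°, α=75°
  cosα=0.2588 sinα=0.9659 | (1,3) | tMaxX 1.1591 tMaxY 0.5798 | tΔX 3.8637 tΔY 1.0353
    t=0.5798 [y] (1,4)
    t=1.1591 [x] (2,4)
    t=1.6150 [y] (2,5) — stop
  → r_2 = 1.6150
beam 3: φ=90°, α=165°
  cosα=-0.9659 sinα=0.2588 | (1,3) | tMaxX 0.7247 tMaxY 2.1637 | tΔX 1.0353 tΔY 3.8637
    t=0.7247 [x] (0,3) — stop
  → r_3 = 0.7247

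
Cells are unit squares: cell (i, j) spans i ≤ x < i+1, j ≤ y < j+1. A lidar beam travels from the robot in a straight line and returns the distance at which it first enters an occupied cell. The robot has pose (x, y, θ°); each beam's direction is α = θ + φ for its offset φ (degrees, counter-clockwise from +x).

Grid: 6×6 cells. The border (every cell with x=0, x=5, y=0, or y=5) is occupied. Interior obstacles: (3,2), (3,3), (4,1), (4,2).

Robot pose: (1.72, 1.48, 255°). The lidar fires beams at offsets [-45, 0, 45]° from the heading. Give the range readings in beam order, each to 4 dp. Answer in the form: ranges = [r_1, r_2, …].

beam 1: φ=-45°, α=210°
  cosα=-0.8660 sinα=-0.5000 | (1,1) | tMaxX 0.8314 tMaxY 0.9600 | tΔX 1.1547 tΔY 2.0000
    t=0.8314 [x] (0,1) — stop
  → r_1 = 0.8314
beam 2: φ=0°, α=255°
  cosα=-0.2588 sinα=-0.9659 | (1,1) | tMaxX 2.7819 tMaxY 0.4969 | tΔX 3.8637 tΔY 1.0353
    t=0.4969 [y] (1,0) — stop
  → r_2 = 0.4969
beam 3: φ=45°, α=300°
  cosα=0.5000 sinα=-0.8660 | (1,1) | tMaxX 0.5600 tMaxY 0.5543 | tΔX 2.0000 tΔY 1.1547
    t=0.5543 [y] (1,0) — stop
  → r_3 = 0.5543

ranges = [0.8314, 0.4969, 0.5543]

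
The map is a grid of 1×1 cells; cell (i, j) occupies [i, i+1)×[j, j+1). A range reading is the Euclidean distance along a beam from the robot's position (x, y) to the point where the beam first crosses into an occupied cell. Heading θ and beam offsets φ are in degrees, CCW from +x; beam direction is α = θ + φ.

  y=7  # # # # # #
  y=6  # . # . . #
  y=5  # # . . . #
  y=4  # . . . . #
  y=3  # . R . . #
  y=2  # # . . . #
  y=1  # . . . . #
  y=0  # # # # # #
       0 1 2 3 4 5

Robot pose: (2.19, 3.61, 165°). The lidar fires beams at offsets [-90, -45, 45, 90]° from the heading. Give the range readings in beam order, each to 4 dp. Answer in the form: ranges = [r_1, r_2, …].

beam 1: φ=-90°, α=75°
  d=(0.2588,0.9659)  start (2,3)  tX=3.1296 tY=0.4038  stride 1/|dx|=3.8637 1/|dy|=1.0353
    cross y-line → (2,4), t=0.4038
    cross y-line → (2,5), t=1.4390
    cross y-line → (2,6), t=2.4743 (wall)
  → r_1 = 2.4743
beam 2: φ=-45°, α=120°
  d=(-0.5000,0.8660)  start (2,3)  tX=0.3800 tY=0.4503  stride 1/|dx|=2.0000 1/|dy|=1.1547
    cross x-line → (1,3), t=0.3800
    cross y-line → (1,4), t=0.4503
    cross y-line → (1,5), t=1.6050 (wall)
  → r_2 = 1.6050
beam 3: φ=45°, α=210°
  d=(-0.8660,-0.5000)  start (2,3)  tX=0.2194 tY=1.2200  stride 1/|dx|=1.1547 1/|dy|=2.0000
    cross x-line → (1,3), t=0.2194
    cross y-line → (1,2), t=1.2200 (wall)
  → r_3 = 1.2200
beam 4: φ=90°, α=255°
  d=(-0.2588,-0.9659)  start (2,3)  tX=0.7341 tY=0.6315  stride 1/|dx|=3.8637 1/|dy|=1.0353
    cross y-line → (2,2), t=0.6315
    cross x-line → (1,2), t=0.7341 (wall)
  → r_4 = 0.7341

ranges = [2.4743, 1.6050, 1.2200, 0.7341]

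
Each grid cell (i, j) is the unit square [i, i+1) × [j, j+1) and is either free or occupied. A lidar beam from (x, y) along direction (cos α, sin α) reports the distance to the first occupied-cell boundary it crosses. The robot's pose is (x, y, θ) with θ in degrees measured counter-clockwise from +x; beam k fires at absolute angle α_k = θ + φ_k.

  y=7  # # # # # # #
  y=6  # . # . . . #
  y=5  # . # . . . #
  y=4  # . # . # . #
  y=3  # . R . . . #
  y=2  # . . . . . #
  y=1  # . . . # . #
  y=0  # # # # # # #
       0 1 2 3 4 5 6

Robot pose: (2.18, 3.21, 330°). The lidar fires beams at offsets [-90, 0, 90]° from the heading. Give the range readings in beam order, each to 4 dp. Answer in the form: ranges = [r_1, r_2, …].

beam 1: φ=-90°, α=240°
  direction (-0.5000, -0.8660); cell (2,3); t to first gridline: x 0.3600, y 0.2425 (then +2.0000 / +1.1547)
    (2,2) via y @ 0.2425
    (1,2) via x @ 0.3600
    (1,1) via y @ 1.3972
    (0,1) via x @ 2.3600  # hit
  → r_1 = 2.3600
beam 2: φ=0°, α=330°
  direction (0.8660, -0.5000); cell (2,3); t to first gridline: x 0.9469, y 0.4200 (then +1.1547 / +2.0000)
    (2,2) via y @ 0.4200
    (3,2) via x @ 0.9469
    (4,2) via x @ 2.1016
    (4,1) via y @ 2.4200  # hit
  → r_2 = 2.4200
beam 3: φ=90°, α=60°
  direction (0.5000, 0.8660); cell (2,3); t to first gridline: x 1.6400, y 0.9122 (then +2.0000 / +1.1547)
    (2,4) via y @ 0.9122  # hit
  → r_3 = 0.9122

ranges = [2.3600, 2.4200, 0.9122]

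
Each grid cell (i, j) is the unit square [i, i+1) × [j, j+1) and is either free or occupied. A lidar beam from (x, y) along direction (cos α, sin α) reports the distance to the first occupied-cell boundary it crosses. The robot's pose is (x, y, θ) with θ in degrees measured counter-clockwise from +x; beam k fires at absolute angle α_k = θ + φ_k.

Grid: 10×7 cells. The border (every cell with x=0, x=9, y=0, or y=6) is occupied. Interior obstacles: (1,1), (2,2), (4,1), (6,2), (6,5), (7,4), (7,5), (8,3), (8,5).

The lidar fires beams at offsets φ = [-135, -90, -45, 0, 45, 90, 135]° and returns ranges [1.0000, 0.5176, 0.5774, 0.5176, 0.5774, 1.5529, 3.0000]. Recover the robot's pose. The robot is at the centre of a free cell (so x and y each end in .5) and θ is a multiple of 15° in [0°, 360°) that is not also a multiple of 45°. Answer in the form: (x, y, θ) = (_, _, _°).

(x, y, θ) = (8.5, 2.5, 75°)

The pose lattice has 31·16 = 496 candidates. Test each by forward raycasting.
  (1.5, 3.5, 75°): beam 2 = 4.6587 ≠ 0.5176 ✗
  (3.5, 3.5, 195°): beam 1 = 2.8868 ≠ 1.0000 ✗
  (8.5, 2.5, 210°): beam 1 = 0.5176 ≠ 1.0000 ✗
  …
  (8.5, 2.5, 75°): r_1=1.0000, r_2=0.5176, r_3=0.5774, r_4=0.5176, r_5=0.5774, r_6=1.5529, r_7=3.0000 — all match ✓
Unique over the lattice → pose = (8.5, 2.5, 75°).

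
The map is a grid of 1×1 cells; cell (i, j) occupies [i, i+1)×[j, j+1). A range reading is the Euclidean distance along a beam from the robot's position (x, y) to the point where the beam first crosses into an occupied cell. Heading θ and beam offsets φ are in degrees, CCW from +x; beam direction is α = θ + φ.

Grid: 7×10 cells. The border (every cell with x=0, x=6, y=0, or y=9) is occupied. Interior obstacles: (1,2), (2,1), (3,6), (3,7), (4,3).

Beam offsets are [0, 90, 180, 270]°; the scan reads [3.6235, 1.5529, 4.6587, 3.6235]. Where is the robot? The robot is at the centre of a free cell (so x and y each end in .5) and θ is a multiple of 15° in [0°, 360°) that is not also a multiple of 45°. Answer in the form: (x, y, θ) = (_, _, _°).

(x, y, θ) = (2.5, 5.5, 105°)

The pose lattice has 35·16 = 560 candidates. Test each by forward raycasting.
  (3.5, 2.5, 345°): beam 1 = 2.5882 ≠ 3.6235 ✗
  (5.5, 8.5, 300°): beam 1 = 1.0000 ≠ 3.6235 ✗
  (3.5, 5.5, 255°): beam 2 = 2.5882 ≠ 1.5529 ✗
  (3.5, 1.5, 30°): beam 1 = 2.8868 ≠ 3.6235 ✗
  …
  (2.5, 5.5, 105°): r_1=3.6235, r_2=1.5529, r_3=4.6587, r_4=3.6235 — all match ✓
Unique over the lattice → pose = (2.5, 5.5, 105°).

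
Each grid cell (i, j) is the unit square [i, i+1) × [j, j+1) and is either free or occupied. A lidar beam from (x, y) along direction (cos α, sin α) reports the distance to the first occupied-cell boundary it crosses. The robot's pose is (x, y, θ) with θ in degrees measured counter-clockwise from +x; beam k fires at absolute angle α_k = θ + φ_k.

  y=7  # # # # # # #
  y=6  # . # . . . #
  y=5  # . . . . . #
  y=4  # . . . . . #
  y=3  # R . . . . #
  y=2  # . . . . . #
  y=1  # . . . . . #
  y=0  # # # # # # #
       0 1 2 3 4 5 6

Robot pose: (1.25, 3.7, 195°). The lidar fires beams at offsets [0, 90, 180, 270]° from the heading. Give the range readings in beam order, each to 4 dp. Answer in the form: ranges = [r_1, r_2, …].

beam 1: φ=0°, α=195°
  d=(-0.9659,-0.2588)  start (1,3)  tX=0.2588 tY=2.7046  stride 1/|dx|=1.0353 1/|dy|=3.8637
    cross x-line → (0,3), t=0.2588 (wall)
  → r_1 = 0.2588
beam 2: φ=90°, α=285°
  d=(0.2588,-0.9659)  start (1,3)  tX=2.8978 tY=0.7247  stride 1/|dx|=3.8637 1/|dy|=1.0353
    cross y-line → (1,2), t=0.7247
    cross y-line → (1,1), t=1.7600
    cross y-line → (1,0), t=2.7952 (wall)
  → r_2 = 2.7952
beam 3: φ=180°, α=15°
  d=(0.9659,0.2588)  start (1,3)  tX=0.7765 tY=1.1591  stride 1/|dx|=1.0353 1/|dy|=3.8637
    cross x-line → (2,3), t=0.7765
    cross y-line → (2,4), t=1.1591
    cross x-line → (3,4), t=1.8117
    cross x-line → (4,4), t=2.8470
    cross x-line → (5,4), t=3.8823
    cross x-line → (6,4), t=4.9176 (wall)
  → r_3 = 4.9176
beam 4: φ=270°, α=105°
  d=(-0.2588,0.9659)  start (1,3)  tX=0.9659 tY=0.3106  stride 1/|dx|=3.8637 1/|dy|=1.0353
    cross y-line → (1,4), t=0.3106
    cross x-line → (0,4), t=0.9659 (wall)
  → r_4 = 0.9659

ranges = [0.2588, 2.7952, 4.9176, 0.9659]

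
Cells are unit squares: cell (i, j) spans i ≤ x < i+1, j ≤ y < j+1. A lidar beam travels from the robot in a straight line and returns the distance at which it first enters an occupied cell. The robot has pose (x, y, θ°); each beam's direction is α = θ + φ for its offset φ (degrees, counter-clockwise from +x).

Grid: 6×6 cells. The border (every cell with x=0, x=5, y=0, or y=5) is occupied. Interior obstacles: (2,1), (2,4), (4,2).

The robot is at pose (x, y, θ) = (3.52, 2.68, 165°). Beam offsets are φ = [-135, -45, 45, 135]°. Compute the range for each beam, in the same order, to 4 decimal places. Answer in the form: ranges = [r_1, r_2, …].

beam 1: φ=-135°, α=30°
  cosα=0.8660 sinα=0.5000 | (3,2) | tMaxX 0.5543 tMaxY 0.6400 | tΔX 1.1547 tΔY 2.0000
    t=0.5543 [x] (4,2) — stop
  → r_1 = 0.5543
beam 2: φ=-45°, α=120°
  cosα=-0.5000 sinα=0.8660 | (3,2) | tMaxX 1.0400 tMaxY 0.3695 | tΔX 2.0000 tΔY 1.1547
    t=0.3695 [y] (3,3)
    t=1.0400 [x] (2,3)
    t=1.5242 [y] (2,4) — stop
  → r_2 = 1.5242
beam 3: φ=45°, α=210°
  cosα=-0.8660 sinα=-0.5000 | (3,2) | tMaxX 0.6004 tMaxY 1.3600 | tΔX 1.1547 tΔY 2.0000
    t=0.6004 [x] (2,2)
    t=1.3600 [y] (2,1) — stop
  → r_3 = 1.3600
beam 4: φ=135°, α=300°
  cosα=0.5000 sinα=-0.8660 | (3,2) | tMaxX 0.9600 tMaxY 0.7852 | tΔX 2.0000 tΔY 1.1547
    t=0.7852 [y] (3,1)
    t=0.9600 [x] (4,1)
    t=1.9399 [y] (4,0) — stop
  → r_4 = 1.9399

ranges = [0.5543, 1.5242, 1.3600, 1.9399]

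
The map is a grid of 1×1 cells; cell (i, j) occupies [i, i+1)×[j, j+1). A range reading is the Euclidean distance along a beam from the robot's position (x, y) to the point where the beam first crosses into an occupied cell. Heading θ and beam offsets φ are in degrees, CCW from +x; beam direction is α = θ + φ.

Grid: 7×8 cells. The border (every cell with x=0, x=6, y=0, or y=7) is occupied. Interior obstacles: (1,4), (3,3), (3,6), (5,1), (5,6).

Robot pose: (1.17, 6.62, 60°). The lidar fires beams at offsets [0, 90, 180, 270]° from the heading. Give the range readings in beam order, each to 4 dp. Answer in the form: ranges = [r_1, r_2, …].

ranges = [0.4388, 0.1963, 0.3400, 5.5772]

beam 1: φ=0°, α=60°
  direction (0.5000, 0.8660); cell (1,6); t to first gridline: x 1.6600, y 0.4388 (then +2.0000 / +1.1547)
    (1,7) via y @ 0.4388  # hit
  → r_1 = 0.4388
beam 2: φ=90°, α=150°
  direction (-0.8660, 0.5000); cell (1,6); t to first gridline: x 0.1963, y 0.7600 (then +1.1547 / +2.0000)
    (0,6) via x @ 0.1963  # hit
  → r_2 = 0.1963
beam 3: φ=180°, α=240°
  direction (-0.5000, -0.8660); cell (1,6); t to first gridline: x 0.3400, y 0.7159 (then +2.0000 / +1.1547)
    (0,6) via x @ 0.3400  # hit
  → r_3 = 0.3400
beam 4: φ=270°, α=330°
  direction (0.8660, -0.5000); cell (1,6); t to first gridline: x 0.9584, y 1.2400 (then +1.1547 / +2.0000)
    (2,6) via x @ 0.9584
    (2,5) via y @ 1.2400
    (3,5) via x @ 2.1131
    (3,4) via y @ 3.2400
    (4,4) via x @ 3.2678
    (5,4) via x @ 4.4225
    (5,3) via y @ 5.2400
    (6,3) via x @ 5.5772  # hit
  → r_4 = 5.5772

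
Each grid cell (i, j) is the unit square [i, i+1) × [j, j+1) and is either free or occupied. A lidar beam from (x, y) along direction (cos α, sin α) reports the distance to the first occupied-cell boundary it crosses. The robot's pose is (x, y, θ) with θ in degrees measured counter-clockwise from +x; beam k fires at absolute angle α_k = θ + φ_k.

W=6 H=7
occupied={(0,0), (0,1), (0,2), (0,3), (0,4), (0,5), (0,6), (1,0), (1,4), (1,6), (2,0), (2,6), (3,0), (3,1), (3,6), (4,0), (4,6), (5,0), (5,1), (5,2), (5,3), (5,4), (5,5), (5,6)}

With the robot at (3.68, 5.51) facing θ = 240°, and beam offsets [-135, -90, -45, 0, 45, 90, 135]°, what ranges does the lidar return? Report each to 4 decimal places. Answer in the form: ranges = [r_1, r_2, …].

ranges = [0.5073, 0.9800, 1.9705, 5.2077, 4.6691, 1.5242, 1.3666]

beam 1: φ=-135°, α=105°
  cosα=-0.2588 sinα=0.9659 | (3,5) | tMaxX 2.6273 tMaxY 0.5073 | tΔX 3.8637 tΔY 1.0353
    t=0.5073 [y] (3,6) — stop
  → r_1 = 0.5073
beam 2: φ=-90°, α=150°
  cosα=-0.8660 sinα=0.5000 | (3,5) | tMaxX 0.7852 tMaxY 0.9800 | tΔX 1.1547 tΔY 2.0000
    t=0.7852 [x] (2,5)
    t=0.9800 [y] (2,6) — stop
  → r_2 = 0.9800
beam 3: φ=-45°, α=195°
  cosα=-0.9659 sinα=-0.2588 | (3,5) | tMaxX 0.7040 tMaxY 1.9705 | tΔX 1.0353 tΔY 3.8637
    t=0.7040 [x] (2,5)
    t=1.7393 [x] (1,5)
    t=1.9705 [y] (1,4) — stop
  → r_3 = 1.9705
beam 4: φ=0°, α=240°
  cosα=-0.5000 sinα=-0.8660 | (3,5) | tMaxX 1.3600 tMaxY 0.5889 | tΔX 2.0000 tΔY 1.1547
    t=0.5889 [y] (3,4)
    t=1.3600 [x] (2,4)
    t=1.7436 [y] (2,3)
    t=2.8983 [y] (2,2)
    t=3.3600 [x] (1,2)
    t=4.0530 [y] (1,1)
    t=5.2077 [y] (1,0) — stop
  → r_4 = 5.2077
beam 5: φ=45°, α=285°
  cosα=0.2588 sinα=-0.9659 | (3,5) | tMaxX 1.2364 tMaxY 0.5280 | tΔX 3.8637 tΔY 1.0353
    t=0.5280 [y] (3,4)
    t=1.2364 [x] (4,4)
    t=1.5633 [y] (4,3)
    t=2.5985 [y] (4,2)
    t=3.6338 [y] (4,1)
    t=4.6691 [y] (4,0) — stop
  → r_5 = 4.6691
beam 6: φ=90°, α=330°
  cosα=0.8660 sinα=-0.5000 | (3,5) | tMaxX 0.3695 tMaxY 1.0200 | tΔX 1.1547 tΔY 2.0000
    t=0.3695 [x] (4,5)
    t=1.0200 [y] (4,4)
    t=1.5242 [x] (5,4) — stop
  → r_6 = 1.5242
beam 7: φ=135°, α=15°
  cosα=0.9659 sinα=0.2588 | (3,5) | tMaxX 0.3313 tMaxY 1.8932 | tΔX 1.0353 tΔY 3.8637
    t=0.3313 [x] (4,5)
    t=1.3666 [x] (5,5) — stop
  → r_7 = 1.3666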